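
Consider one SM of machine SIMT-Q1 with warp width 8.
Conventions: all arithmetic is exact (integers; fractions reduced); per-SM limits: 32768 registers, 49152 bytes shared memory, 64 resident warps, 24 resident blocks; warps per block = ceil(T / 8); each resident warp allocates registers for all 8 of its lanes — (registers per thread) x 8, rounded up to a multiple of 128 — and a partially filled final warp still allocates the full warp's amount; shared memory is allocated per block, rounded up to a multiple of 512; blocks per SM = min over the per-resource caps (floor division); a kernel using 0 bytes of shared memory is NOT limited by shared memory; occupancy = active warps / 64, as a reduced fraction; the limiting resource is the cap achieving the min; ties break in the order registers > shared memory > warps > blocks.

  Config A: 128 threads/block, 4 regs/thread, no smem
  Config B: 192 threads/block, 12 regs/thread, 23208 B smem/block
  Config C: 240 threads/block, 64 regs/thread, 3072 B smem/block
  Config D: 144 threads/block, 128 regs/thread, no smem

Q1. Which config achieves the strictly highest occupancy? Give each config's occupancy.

occupancies: A 1, B 3/4, C 15/16, D 9/32

Answer: A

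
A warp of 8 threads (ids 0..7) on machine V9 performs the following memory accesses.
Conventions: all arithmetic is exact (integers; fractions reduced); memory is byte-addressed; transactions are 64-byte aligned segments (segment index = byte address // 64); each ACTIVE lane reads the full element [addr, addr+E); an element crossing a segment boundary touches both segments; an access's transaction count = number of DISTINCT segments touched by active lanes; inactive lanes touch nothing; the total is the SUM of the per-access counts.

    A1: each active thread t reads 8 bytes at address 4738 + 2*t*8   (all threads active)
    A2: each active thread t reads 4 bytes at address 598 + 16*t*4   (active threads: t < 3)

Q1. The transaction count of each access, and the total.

A1: 2 transactions
A2: 3 transactions

Answer: 2,3; total 5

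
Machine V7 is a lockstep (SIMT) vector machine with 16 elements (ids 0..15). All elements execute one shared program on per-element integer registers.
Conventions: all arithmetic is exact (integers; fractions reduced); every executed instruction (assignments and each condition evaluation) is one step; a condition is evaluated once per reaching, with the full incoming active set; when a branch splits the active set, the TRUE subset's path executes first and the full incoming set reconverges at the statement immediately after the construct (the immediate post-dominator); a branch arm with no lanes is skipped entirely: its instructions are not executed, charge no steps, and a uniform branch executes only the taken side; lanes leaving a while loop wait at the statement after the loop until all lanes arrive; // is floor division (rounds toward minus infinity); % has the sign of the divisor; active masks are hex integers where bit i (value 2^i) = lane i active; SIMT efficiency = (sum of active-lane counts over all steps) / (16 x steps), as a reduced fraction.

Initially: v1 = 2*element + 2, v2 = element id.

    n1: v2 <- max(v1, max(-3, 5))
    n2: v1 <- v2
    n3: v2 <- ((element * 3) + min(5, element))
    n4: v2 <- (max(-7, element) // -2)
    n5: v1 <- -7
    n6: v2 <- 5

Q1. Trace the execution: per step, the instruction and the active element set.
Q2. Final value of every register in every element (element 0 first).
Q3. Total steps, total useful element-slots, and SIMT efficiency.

step 0: v2 <- max(v1, max(-3, 5))    0xffff
step 1: v1 <- v2                     0xffff
step 2: v2 <- ((element * 3) + min(5, element)) 0xffff
step 3: v2 <- (max(-7, element) // -2) 0xffff
step 4: v1 <- -7                     0xffff
step 5: v2 <- 5                      0xffff

Answer: 6 steps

v1: -7,-7,-7,-7,-7,-7,-7,-7,-7,-7,-7,-7,-7,-7,-7,-7
v2: 5,5,5,5,5,5,5,5,5,5,5,5,5,5,5,5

steps = 6; useful = 96; efficiency = 96/96 = 1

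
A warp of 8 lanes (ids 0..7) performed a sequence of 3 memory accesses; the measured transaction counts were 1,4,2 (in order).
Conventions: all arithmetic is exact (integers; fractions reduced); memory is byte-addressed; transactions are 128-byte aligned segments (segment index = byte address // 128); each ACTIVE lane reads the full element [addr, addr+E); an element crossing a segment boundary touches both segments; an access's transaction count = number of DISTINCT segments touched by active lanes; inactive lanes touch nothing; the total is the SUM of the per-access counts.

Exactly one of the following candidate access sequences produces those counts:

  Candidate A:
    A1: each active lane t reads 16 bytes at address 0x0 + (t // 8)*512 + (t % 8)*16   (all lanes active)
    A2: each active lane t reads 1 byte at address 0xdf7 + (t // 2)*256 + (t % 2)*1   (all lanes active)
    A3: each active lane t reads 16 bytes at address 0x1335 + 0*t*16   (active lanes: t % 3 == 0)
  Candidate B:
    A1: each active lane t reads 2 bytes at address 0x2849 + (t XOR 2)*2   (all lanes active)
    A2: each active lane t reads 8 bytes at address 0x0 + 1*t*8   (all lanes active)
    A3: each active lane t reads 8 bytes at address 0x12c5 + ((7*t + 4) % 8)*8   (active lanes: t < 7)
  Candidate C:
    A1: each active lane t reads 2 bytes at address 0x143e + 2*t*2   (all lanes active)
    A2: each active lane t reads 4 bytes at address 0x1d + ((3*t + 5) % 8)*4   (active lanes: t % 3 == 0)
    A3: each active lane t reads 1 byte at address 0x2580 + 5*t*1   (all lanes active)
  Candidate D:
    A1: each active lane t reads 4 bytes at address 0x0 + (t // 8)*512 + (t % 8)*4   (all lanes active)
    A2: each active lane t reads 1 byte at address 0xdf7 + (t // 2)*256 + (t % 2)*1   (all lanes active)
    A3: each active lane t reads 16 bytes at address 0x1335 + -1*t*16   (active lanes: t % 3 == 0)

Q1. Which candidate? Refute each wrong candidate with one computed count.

A: A3 gives 1 transaction, not 2
B: A2 gives 1 transaction, not 4
C: A2 gives 1 transaction, not 4
D: all counts match (1,4,2)

Answer: D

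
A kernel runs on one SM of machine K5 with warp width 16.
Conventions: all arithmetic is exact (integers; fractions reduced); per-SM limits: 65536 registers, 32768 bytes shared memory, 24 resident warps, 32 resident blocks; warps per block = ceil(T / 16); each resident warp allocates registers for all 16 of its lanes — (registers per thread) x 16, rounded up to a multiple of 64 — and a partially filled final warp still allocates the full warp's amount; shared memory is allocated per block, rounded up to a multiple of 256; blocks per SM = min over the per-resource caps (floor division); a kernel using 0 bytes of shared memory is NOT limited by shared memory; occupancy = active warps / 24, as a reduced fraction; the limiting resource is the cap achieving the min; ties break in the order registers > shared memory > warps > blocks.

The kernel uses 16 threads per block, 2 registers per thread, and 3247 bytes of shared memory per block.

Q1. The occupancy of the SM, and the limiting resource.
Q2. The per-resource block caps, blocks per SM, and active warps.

Answer: occupancy 3/8, limited by shared memory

registers: 1024 blocks
shared memory: 9 blocks
warps: 24 blocks
blocks: 32 blocks

Answer: 9 blocks, 9 active warps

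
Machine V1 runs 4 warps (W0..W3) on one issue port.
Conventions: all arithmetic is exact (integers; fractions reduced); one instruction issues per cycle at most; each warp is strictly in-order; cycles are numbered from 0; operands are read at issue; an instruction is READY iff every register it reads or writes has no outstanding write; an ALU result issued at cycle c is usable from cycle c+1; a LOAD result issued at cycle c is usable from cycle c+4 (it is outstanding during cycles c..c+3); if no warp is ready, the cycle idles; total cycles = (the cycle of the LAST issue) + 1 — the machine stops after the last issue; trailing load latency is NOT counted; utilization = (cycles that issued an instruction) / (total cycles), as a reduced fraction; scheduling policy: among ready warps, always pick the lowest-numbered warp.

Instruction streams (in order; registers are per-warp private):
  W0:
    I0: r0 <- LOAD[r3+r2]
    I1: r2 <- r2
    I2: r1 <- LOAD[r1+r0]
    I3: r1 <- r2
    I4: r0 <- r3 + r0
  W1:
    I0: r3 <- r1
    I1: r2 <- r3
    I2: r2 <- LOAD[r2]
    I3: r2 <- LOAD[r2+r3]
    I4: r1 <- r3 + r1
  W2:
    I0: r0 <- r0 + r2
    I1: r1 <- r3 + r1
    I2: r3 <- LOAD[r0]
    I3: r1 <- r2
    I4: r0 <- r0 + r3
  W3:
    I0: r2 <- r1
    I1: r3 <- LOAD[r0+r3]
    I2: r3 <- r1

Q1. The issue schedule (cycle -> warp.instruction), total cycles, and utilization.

cycle 0: W0.I0
cycle 1: W0.I1
cycle 2: W1.I0
cycle 3: W1.I1
cycle 4: W0.I2
cycle 5: W1.I2
cycle 6: W2.I0
cycle 7: W2.I1
cycle 8: W0.I3
cycle 9: W0.I4
cycle 10: W1.I3
cycle 11: W1.I4
cycle 12: W2.I2
cycle 13: W2.I3
cycle 14: W3.I0
cycle 15: W3.I1
cycle 16: W2.I4
cycle 17: idle
cycle 18: idle
cycle 19: W3.I2

Answer: 20 cycles, utilization 9/10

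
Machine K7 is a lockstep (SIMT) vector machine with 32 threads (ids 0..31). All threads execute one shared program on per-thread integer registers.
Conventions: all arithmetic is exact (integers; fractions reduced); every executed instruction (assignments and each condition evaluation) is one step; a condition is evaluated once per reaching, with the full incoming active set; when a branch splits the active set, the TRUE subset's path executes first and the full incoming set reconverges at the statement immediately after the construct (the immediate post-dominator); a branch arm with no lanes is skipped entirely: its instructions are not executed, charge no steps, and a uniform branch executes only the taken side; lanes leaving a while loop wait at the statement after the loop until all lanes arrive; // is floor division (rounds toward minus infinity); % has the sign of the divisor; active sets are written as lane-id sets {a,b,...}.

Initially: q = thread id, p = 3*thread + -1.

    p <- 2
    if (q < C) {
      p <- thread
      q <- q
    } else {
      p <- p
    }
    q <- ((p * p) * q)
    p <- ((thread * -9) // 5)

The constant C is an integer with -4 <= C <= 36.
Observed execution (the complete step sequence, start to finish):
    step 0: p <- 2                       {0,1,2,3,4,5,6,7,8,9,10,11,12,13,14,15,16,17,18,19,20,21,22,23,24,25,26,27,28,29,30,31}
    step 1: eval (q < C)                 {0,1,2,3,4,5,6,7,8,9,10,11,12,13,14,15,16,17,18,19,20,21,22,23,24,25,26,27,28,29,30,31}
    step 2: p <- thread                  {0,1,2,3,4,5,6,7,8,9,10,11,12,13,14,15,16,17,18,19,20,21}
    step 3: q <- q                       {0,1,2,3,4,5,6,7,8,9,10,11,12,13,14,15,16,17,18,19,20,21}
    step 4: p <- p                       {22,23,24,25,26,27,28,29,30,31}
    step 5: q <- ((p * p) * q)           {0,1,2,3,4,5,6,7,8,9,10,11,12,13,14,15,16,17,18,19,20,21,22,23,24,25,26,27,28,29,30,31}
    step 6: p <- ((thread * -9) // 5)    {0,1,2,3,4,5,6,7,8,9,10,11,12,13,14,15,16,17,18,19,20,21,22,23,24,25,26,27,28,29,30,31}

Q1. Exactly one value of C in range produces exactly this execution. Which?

Answer: C = 22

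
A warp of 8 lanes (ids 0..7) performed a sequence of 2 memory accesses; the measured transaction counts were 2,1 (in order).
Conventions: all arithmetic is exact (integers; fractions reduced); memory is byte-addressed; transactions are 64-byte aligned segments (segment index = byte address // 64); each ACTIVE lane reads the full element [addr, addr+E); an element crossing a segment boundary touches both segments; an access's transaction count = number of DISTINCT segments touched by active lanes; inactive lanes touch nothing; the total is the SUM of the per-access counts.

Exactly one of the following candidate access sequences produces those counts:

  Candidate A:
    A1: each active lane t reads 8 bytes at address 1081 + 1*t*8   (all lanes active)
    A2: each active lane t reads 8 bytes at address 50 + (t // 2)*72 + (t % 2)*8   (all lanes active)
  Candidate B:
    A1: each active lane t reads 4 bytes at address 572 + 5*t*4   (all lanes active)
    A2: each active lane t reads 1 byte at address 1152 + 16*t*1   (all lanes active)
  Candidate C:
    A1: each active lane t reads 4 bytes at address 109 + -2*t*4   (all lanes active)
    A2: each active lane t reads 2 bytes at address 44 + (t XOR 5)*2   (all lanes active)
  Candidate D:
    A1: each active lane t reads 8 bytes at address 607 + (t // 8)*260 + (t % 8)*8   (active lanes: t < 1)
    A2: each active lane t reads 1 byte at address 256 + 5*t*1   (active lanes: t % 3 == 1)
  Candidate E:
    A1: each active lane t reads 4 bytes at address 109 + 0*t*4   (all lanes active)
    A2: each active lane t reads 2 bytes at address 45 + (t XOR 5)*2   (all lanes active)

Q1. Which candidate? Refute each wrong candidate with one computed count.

A: A2 gives 5 transactions, not 1
B: A1 gives 4 transactions, not 2
D: A1 gives 1 transaction, not 2
E: A1 gives 1 transaction, not 2
C: all counts match (2,1)

Answer: C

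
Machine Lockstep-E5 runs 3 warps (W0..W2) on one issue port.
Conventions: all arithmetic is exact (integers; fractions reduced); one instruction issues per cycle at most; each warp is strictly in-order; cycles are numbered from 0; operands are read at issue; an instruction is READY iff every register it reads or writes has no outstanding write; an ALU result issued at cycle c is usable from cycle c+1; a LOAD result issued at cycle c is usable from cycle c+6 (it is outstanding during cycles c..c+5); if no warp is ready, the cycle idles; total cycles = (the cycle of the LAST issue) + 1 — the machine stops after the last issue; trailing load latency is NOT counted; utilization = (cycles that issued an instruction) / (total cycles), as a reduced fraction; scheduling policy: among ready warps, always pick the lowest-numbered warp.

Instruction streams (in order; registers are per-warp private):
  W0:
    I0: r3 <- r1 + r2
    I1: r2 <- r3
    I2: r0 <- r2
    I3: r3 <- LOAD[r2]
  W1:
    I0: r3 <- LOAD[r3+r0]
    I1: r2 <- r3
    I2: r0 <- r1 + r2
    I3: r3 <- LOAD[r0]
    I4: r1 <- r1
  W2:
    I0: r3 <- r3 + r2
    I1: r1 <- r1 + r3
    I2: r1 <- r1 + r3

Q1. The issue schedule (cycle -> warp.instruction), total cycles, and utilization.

cycle 0: W0.I0
cycle 1: W0.I1
cycle 2: W0.I2
cycle 3: W0.I3
cycle 4: W1.I0
cycle 5: W2.I0
cycle 6: W2.I1
cycle 7: W2.I2
cycle 8: idle
cycle 9: idle
cycle 10: W1.I1
cycle 11: W1.I2
cycle 12: W1.I3
cycle 13: W1.I4

Answer: 14 cycles, utilization 6/7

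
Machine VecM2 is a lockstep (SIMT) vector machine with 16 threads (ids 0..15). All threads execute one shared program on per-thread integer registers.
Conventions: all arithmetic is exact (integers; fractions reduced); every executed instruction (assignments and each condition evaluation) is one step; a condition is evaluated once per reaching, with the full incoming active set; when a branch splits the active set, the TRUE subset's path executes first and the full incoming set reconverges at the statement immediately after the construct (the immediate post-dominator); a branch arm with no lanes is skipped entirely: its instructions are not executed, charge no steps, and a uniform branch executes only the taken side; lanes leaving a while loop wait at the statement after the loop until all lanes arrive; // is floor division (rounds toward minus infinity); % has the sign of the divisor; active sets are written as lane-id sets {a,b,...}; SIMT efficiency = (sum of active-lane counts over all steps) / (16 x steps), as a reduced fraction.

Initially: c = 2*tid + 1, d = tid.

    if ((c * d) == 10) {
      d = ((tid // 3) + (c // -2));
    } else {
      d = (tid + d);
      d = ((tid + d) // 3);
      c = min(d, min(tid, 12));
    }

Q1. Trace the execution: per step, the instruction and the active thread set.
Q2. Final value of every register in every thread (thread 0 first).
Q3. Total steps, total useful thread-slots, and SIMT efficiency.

step 0: eval ((c * d) == 10)         {0,1,2,3,4,5,6,7,8,9,10,11,12,13,14,15}
step 1: d <- ((tid // 3) + (c // -2)) {2}
step 2: d <- (tid + d)               {0,1,3,4,5,6,7,8,9,10,11,12,13,14,15}
step 3: d <- ((tid + d) // 3)        {0,1,3,4,5,6,7,8,9,10,11,12,13,14,15}
step 4: c <- min(d, min(tid, 12))    {0,1,3,4,5,6,7,8,9,10,11,12,13,14,15}

Answer: 5 steps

c: 0,1,5,3,4,5,6,7,8,9,10,11,12,12,12,12
d: 0,1,-3,3,4,5,6,7,8,9,10,11,12,13,14,15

steps = 5; useful = 62; efficiency = 62/80 = 31/40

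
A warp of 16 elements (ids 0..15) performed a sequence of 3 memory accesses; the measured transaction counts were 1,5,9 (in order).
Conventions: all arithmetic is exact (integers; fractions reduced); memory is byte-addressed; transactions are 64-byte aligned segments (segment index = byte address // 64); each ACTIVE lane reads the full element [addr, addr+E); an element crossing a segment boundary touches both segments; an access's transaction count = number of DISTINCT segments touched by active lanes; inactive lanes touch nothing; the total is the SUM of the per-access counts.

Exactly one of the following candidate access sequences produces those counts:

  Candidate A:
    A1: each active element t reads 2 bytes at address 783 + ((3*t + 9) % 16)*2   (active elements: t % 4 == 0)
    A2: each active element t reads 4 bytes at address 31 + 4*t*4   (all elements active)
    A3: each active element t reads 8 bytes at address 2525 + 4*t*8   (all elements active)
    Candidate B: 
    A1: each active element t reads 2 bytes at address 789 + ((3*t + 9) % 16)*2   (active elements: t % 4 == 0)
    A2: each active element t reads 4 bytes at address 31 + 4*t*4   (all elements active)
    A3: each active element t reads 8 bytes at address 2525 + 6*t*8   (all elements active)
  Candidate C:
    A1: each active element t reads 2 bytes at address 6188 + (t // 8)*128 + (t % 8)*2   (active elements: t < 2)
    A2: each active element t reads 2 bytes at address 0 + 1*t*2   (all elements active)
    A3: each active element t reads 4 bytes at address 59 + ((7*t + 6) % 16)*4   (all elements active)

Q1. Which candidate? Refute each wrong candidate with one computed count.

B: A3 gives 12 transactions, not 9
C: A2 gives 1 transaction, not 5
A: all counts match (1,5,9)

Answer: A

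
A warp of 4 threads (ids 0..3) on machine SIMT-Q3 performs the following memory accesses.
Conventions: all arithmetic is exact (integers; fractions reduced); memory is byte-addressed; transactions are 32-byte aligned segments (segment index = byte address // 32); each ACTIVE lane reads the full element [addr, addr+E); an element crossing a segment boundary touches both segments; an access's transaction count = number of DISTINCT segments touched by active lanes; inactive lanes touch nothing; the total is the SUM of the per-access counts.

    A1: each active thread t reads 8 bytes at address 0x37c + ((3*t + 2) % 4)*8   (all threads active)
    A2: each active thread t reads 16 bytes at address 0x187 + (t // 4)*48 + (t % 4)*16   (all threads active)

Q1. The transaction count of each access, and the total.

A1: 2 transactions
A2: 3 transactions

Answer: 2,3; total 5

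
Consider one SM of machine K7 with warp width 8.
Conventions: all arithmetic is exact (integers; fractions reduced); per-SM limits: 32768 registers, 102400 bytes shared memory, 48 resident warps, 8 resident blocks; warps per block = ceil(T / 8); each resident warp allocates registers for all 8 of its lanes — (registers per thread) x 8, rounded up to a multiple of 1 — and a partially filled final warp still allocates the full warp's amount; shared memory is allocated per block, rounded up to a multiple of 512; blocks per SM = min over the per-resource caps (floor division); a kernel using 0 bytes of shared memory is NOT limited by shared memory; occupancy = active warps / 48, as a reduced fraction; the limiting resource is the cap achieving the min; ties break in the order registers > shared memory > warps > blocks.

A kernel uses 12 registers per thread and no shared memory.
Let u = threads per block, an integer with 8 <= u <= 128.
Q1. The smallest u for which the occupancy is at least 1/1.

Answer: u = 41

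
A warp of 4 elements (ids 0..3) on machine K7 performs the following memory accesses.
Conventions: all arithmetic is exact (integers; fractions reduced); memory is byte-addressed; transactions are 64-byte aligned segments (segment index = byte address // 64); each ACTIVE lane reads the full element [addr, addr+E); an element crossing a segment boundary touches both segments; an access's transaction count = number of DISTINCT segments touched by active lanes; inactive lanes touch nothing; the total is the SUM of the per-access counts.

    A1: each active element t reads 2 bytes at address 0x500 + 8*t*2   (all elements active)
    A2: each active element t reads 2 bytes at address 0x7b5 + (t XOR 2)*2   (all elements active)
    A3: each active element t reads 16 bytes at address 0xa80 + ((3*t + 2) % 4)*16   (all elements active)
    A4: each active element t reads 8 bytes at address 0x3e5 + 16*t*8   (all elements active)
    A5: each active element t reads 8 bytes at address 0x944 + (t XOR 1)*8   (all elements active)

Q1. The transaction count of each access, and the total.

A1: 1 transaction
A2: 1 transaction
A3: 1 transaction
A4: 4 transactions
A5: 1 transaction

Answer: 1,1,1,4,1; total 8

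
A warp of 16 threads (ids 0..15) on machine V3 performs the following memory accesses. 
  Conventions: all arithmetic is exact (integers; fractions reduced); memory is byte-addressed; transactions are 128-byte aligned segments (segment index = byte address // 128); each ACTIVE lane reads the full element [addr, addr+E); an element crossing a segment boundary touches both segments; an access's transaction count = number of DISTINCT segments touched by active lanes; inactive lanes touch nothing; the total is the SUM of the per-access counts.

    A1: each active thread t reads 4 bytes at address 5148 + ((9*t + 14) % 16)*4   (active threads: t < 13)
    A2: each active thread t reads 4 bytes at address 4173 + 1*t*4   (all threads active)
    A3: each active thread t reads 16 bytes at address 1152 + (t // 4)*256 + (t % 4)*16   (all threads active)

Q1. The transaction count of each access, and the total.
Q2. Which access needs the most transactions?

A1: 1 transaction
A2: 2 transactions
A3: 4 transactions

Answer: 1,2,4; total 7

Answer: A3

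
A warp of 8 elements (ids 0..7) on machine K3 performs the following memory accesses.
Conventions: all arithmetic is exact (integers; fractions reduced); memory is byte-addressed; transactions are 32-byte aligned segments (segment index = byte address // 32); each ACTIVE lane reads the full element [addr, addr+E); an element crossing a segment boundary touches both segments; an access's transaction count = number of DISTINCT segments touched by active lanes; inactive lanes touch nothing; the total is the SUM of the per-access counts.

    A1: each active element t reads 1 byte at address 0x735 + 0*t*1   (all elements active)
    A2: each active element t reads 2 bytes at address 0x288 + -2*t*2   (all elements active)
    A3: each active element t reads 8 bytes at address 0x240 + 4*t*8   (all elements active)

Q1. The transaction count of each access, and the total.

A1: 1 transaction
A2: 2 transactions
A3: 8 transactions

Answer: 1,2,8; total 11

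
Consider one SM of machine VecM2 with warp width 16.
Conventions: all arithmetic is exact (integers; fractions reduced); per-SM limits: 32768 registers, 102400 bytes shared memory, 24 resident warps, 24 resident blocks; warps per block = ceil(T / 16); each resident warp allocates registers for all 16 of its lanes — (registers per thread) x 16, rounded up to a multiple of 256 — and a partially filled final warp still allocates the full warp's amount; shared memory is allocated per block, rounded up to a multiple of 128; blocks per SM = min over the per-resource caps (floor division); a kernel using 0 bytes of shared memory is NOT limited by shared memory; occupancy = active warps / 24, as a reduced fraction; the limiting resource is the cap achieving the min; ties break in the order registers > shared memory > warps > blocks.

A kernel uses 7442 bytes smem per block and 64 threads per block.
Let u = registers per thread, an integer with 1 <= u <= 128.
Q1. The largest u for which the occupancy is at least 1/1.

Answer: u = 80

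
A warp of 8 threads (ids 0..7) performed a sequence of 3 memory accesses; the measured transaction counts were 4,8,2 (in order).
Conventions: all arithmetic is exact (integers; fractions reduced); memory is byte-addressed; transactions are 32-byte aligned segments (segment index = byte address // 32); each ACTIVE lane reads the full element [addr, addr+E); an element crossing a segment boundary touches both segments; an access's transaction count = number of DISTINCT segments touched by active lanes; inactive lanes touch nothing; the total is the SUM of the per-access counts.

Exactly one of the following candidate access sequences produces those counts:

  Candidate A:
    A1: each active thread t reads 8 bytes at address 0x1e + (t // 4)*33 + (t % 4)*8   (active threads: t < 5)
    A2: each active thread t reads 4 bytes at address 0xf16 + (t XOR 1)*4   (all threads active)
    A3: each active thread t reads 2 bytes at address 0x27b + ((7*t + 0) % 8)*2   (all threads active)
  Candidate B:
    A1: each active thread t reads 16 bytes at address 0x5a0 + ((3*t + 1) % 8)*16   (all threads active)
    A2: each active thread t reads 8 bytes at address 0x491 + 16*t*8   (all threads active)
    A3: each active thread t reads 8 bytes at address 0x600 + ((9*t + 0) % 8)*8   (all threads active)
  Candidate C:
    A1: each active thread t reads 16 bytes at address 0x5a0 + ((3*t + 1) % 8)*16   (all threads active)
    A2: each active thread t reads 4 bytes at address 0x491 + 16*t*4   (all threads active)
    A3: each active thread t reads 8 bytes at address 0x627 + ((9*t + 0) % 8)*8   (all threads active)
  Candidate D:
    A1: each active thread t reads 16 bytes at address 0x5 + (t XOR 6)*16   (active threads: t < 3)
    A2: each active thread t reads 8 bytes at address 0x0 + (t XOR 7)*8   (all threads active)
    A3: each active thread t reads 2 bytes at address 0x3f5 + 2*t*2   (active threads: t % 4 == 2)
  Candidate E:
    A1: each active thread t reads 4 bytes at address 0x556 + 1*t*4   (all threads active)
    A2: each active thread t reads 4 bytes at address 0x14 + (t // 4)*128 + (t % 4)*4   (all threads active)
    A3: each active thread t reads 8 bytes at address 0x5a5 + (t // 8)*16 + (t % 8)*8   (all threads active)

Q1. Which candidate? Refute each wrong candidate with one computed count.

A: A1 gives 3 transactions, not 4
C: A3 gives 3 transactions, not 2
D: A1 gives 3 transactions, not 4
E: A1 gives 2 transactions, not 4
B: all counts match (4,8,2)

Answer: B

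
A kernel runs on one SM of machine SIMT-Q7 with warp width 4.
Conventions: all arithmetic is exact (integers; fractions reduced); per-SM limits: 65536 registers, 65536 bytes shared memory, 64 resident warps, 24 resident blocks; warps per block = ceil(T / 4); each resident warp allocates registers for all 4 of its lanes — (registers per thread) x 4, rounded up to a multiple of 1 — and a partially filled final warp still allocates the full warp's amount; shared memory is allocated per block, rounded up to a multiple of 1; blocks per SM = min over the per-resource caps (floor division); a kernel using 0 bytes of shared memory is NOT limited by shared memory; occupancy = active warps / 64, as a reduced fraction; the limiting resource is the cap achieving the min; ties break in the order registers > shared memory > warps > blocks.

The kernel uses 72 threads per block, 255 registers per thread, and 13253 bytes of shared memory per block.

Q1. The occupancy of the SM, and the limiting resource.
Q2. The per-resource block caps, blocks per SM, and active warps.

Answer: occupancy 27/32, limited by registers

registers: 3 blocks
shared memory: 4 blocks
warps: 3 blocks
blocks: 24 blocks

Answer: 3 blocks, 54 active warps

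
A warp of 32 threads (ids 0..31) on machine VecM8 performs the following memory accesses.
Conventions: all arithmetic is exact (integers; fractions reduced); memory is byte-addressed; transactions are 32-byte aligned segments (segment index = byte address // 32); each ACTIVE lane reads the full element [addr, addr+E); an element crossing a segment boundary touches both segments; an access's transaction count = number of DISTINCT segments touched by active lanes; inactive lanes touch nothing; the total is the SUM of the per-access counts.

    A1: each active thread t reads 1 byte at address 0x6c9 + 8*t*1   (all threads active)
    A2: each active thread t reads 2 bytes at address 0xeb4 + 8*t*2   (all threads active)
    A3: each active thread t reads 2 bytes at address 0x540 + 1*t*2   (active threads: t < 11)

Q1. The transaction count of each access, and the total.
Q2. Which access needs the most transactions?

A1: 9 transactions
A2: 17 transactions
A3: 1 transaction

Answer: 9,17,1; total 27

Answer: A2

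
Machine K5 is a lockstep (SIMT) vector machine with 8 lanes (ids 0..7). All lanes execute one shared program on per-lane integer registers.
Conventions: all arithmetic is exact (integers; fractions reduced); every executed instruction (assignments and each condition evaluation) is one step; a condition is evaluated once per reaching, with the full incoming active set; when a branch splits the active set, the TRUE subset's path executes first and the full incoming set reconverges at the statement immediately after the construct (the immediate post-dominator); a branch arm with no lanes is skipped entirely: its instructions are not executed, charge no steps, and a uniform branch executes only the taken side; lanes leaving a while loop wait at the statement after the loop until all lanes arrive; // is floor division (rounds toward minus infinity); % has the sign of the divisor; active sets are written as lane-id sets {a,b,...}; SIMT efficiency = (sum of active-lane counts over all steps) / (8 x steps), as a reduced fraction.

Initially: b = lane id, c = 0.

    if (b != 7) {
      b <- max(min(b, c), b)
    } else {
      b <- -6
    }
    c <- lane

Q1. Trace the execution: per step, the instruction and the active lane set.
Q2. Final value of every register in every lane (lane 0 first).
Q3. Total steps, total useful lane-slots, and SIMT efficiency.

step 0: eval (b != 7)                {0,1,2,3,4,5,6,7}
step 1: b <- max(min(b, c), b)       {0,1,2,3,4,5,6}
step 2: b <- -6                      {7}
step 3: c <- lane                    {0,1,2,3,4,5,6,7}

Answer: 4 steps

b: 0,1,2,3,4,5,6,-6
c: 0,1,2,3,4,5,6,7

steps = 4; useful = 24; efficiency = 24/32 = 3/4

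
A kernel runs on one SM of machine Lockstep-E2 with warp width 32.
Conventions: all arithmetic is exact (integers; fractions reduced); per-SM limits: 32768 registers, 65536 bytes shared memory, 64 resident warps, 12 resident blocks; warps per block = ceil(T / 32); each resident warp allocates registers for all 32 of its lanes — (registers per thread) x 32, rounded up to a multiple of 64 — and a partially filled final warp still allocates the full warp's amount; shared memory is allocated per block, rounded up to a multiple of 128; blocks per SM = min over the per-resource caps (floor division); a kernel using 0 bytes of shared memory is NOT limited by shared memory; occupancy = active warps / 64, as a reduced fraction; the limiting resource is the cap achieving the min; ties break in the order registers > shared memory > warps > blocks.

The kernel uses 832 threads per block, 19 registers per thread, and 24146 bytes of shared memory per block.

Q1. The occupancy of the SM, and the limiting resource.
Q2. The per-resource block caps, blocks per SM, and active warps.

Answer: occupancy 13/32, limited by registers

registers: 1 block
shared memory: 2 blocks
warps: 2 blocks
blocks: 12 blocks

Answer: 1 block, 26 active warps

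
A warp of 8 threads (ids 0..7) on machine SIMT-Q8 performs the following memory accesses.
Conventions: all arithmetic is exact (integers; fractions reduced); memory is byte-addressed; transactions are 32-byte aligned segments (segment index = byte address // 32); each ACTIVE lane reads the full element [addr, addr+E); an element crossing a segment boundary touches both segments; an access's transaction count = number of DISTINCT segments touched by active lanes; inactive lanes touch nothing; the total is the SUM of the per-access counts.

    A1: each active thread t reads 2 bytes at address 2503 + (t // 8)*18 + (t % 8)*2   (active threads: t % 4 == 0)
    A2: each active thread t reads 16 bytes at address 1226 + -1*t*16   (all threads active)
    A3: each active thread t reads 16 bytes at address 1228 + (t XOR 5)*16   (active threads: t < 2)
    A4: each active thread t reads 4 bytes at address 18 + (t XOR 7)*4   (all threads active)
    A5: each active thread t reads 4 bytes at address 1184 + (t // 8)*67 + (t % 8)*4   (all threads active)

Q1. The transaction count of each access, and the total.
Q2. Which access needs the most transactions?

A1: 1 transaction
A2: 5 transactions
A3: 2 transactions
A4: 2 transactions
A5: 1 transaction

Answer: 1,5,2,2,1; total 11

Answer: A2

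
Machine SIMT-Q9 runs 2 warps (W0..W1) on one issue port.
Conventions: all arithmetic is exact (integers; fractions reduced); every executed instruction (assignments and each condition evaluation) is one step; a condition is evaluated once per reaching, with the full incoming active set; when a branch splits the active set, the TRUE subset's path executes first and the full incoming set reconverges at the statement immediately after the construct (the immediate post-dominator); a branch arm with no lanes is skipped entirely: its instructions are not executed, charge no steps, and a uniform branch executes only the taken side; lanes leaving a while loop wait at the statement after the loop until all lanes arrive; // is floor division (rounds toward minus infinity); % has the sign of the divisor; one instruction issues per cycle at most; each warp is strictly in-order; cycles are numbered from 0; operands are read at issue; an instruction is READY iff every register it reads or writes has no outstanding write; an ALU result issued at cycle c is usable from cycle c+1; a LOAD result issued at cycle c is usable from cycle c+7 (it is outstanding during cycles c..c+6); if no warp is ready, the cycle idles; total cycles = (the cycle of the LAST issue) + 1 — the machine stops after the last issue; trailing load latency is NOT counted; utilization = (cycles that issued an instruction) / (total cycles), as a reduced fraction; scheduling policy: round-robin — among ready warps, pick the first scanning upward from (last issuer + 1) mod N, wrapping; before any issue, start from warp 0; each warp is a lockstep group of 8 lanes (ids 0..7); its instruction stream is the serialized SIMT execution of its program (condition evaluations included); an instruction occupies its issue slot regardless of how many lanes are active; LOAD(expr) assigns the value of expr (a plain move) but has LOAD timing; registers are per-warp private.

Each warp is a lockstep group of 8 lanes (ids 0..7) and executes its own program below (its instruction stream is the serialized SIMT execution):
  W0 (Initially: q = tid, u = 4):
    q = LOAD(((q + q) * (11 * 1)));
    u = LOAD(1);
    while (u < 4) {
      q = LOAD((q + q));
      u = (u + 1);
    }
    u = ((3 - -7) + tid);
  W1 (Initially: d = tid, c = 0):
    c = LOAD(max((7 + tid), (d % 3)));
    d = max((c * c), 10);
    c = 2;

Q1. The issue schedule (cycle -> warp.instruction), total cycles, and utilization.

cycle 0: W0.I0
cycle 1: W1.I0
cycle 2: W0.I1
cycle 3: idle
cycle 4: idle
cycle 5: idle
cycle 6: idle
cycle 7: idle
cycle 8: W1.I1
cycle 9: W0.I2
cycle 10: W1.I2
cycle 11: W0.I3
cycle 12: W0.I4
cycle 13: W0.I5
cycle 14: idle
cycle 15: idle
cycle 16: idle
cycle 17: idle
cycle 18: W0.I6
cycle 19: W0.I7
cycle 20: W0.I8
cycle 21: idle
cycle 22: idle
cycle 23: idle
cycle 24: idle
cycle 25: W0.I9
cycle 26: W0.I10
cycle 27: W0.I11
cycle 28: W0.I12

Answer: 29 cycles, utilization 16/29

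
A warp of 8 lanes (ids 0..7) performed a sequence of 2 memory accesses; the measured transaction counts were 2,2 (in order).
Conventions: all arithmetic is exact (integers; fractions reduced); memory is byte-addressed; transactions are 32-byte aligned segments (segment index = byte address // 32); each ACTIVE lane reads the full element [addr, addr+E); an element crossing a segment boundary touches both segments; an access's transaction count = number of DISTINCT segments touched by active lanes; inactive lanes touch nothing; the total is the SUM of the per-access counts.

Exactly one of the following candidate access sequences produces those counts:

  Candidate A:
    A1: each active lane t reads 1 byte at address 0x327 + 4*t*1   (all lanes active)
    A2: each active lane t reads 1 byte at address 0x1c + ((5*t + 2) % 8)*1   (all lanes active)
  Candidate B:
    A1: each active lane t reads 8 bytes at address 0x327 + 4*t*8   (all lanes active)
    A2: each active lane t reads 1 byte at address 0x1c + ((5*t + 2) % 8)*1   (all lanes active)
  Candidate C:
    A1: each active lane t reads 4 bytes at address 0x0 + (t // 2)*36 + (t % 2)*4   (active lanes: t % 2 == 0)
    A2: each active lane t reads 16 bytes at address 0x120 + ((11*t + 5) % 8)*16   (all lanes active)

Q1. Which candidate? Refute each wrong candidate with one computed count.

B: A1 gives 8 transactions, not 2
C: A1 gives 4 transactions, not 2
A: all counts match (2,2)

Answer: A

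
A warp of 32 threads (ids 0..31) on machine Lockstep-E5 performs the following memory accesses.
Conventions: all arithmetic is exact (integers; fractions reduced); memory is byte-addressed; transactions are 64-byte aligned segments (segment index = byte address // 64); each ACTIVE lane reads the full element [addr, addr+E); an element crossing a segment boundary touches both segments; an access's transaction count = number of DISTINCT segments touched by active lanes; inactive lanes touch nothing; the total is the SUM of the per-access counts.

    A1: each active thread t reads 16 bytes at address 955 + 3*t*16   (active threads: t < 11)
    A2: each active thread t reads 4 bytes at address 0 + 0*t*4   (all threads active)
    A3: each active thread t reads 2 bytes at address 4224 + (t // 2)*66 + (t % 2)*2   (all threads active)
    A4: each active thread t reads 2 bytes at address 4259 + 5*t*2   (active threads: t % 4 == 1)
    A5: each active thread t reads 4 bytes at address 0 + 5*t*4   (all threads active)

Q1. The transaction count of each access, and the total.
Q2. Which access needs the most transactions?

A1: 9 transactions
A2: 1 transaction
A3: 16 transactions
A4: 6 transactions
A5: 10 transactions

Answer: 9,1,16,6,10; total 42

Answer: A3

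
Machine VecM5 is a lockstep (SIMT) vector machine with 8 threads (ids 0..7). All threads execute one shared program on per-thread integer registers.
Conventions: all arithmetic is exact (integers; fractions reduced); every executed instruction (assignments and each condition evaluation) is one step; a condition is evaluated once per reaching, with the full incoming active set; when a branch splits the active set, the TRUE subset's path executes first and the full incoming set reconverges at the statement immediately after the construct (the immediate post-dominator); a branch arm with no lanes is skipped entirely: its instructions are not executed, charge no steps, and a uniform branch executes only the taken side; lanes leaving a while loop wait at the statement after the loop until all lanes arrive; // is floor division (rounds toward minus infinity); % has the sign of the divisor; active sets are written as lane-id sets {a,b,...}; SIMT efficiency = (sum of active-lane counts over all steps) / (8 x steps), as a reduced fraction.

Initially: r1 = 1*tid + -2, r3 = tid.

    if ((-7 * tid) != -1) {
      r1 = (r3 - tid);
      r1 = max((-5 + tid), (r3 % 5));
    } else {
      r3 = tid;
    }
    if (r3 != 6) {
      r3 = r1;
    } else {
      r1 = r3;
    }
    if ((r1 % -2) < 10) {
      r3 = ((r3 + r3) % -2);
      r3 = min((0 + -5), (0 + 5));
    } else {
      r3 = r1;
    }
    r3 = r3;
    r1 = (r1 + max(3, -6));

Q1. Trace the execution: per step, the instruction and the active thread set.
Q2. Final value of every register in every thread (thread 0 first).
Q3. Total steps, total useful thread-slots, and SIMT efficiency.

step 0: eval ((-7 * tid) != -1)      {0,1,2,3,4,5,6,7}
step 1: r1 <- (r3 - tid)             {0,1,2,3,4,5,6,7}
step 2: r1 <- max((-5 + tid), (r3 % 5)) {0,1,2,3,4,5,6,7}
step 3: eval (r3 != 6)               {0,1,2,3,4,5,6,7}
step 4: r3 <- r1                     {0,1,2,3,4,5,7}
step 5: r1 <- r3                     {6}
step 6: eval ((r1 % -2) < 10)        {0,1,2,3,4,5,6,7}
step 7: r3 <- ((r3 + r3) % -2)       {0,1,2,3,4,5,6,7}
step 8: r3 <- min((0 + -5), (0 + 5)) {0,1,2,3,4,5,6,7}
step 9: r3 <- r3                     {0,1,2,3,4,5,6,7}
step 10: r1 <- (r1 + max(3, -6))      {0,1,2,3,4,5,6,7}

Answer: 11 steps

r1: 3,4,5,6,7,3,9,5
r3: -5,-5,-5,-5,-5,-5,-5,-5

steps = 11; useful = 80; efficiency = 80/88 = 10/11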